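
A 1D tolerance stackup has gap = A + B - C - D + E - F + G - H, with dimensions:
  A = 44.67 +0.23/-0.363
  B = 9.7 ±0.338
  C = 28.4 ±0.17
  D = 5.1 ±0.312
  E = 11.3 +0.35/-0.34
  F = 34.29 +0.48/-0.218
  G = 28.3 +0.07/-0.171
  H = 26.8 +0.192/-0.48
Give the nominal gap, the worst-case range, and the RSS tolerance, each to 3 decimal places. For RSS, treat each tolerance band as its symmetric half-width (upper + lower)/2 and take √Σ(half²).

nominal=-0.620 wc=[-2.986,1.548] rss=0.835

Stack each dimension's contribution:
  +A: nom +44.670 → Σnom=44.670; wc +0.230/-0.363 → slack +0.230/-0.363; half-tol=0.296, Σhalf²=0.087912
  +B: nom +9.700 → Σnom=54.370; wc +0.338/-0.338 → slack +0.568/-0.701; half-tol=0.338, Σhalf²=0.202156
  -C: nom -28.400 → Σnom=25.970; wc +0.170/-0.170 → slack +0.738/-0.871; half-tol=0.170, Σhalf²=0.231056
  -D: nom -5.100 → Σnom=20.870; wc +0.312/-0.312 → slack +1.050/-1.183; half-tol=0.312, Σhalf²=0.328400
  +E: nom +11.300 → Σnom=32.170; wc +0.350/-0.340 → slack +1.400/-1.523; half-tol=0.345, Σhalf²=0.447425
  -F: nom -34.290 → Σnom=-2.120; wc +0.218/-0.480 → slack +1.618/-2.003; half-tol=0.349, Σhalf²=0.569226
  +G: nom +28.300 → Σnom=26.180; wc +0.070/-0.171 → slack +1.688/-2.174; half-tol=0.121, Σhalf²=0.583746
  -H: nom -26.800 → Σnom=-0.620; wc +0.480/-0.192 → slack +2.168/-2.366; half-tol=0.336, Σhalf²=0.696642
Nominal = -0.620. Worst-case = [-0.620 - 2.366, -0.620 + 2.168] = [-2.986, 1.548]. RSS = √0.696642 = 0.835.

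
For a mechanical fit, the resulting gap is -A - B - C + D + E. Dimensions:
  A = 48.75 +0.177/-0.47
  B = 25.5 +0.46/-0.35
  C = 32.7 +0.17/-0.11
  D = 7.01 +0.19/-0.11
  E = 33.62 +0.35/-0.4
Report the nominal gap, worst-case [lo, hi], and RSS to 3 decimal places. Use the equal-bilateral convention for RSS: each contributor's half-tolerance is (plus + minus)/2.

nominal=-66.320 wc=[-67.637,-64.850] rss=0.672

Stack each dimension's contribution:
  -A: nom -48.750 → Σnom=-48.750; wc +0.470/-0.177 → slack +0.470/-0.177; half-tol=0.324, Σhalf²=0.104652
  -B: nom -25.500 → Σnom=-74.250; wc +0.350/-0.460 → slack +0.820/-0.637; half-tol=0.405, Σhalf²=0.268677
  -C: nom -32.700 → Σnom=-106.950; wc +0.110/-0.170 → slack +0.930/-0.807; half-tol=0.140, Σhalf²=0.288277
  +D: nom +7.010 → Σnom=-99.940; wc +0.190/-0.110 → slack +1.120/-0.917; half-tol=0.150, Σhalf²=0.310777
  +E: nom +33.620 → Σnom=-66.320; wc +0.350/-0.400 → slack +1.470/-1.317; half-tol=0.375, Σhalf²=0.451402
Nominal = -66.320. Worst-case = [-66.320 - 1.317, -66.320 + 1.470] = [-67.637, -64.850]. RSS = √0.451402 = 0.672.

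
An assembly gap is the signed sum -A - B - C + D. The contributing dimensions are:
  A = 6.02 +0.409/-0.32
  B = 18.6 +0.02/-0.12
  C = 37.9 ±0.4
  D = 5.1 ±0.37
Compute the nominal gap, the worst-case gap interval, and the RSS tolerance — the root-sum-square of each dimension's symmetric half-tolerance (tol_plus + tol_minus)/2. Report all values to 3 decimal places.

Stack each dimension's contribution:
  -A: nom -6.020 → Σnom=-6.020; wc +0.320/-0.409 → slack +0.320/-0.409; half-tol=0.364, Σhalf²=0.132860
  -B: nom -18.600 → Σnom=-24.620; wc +0.120/-0.020 → slack +0.440/-0.429; half-tol=0.070, Σhalf²=0.137760
  -C: nom -37.900 → Σnom=-62.520; wc +0.400/-0.400 → slack +0.840/-0.829; half-tol=0.400, Σhalf²=0.297760
  +D: nom +5.100 → Σnom=-57.420; wc +0.370/-0.370 → slack +1.210/-1.199; half-tol=0.370, Σhalf²=0.434660
Nominal = -57.420. Worst-case = [-57.420 - 1.199, -57.420 + 1.210] = [-58.619, -56.210]. RSS = √0.434660 = 0.659.

nominal=-57.420 wc=[-58.619,-56.210] rss=0.659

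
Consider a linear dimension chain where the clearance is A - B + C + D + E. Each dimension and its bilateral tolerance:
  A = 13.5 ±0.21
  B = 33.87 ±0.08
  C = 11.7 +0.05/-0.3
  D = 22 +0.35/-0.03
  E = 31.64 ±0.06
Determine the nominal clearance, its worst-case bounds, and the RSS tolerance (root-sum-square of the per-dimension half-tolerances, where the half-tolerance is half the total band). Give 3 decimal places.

Stack each dimension's contribution:
  +A: nom +13.500 → Σnom=13.500; wc +0.210/-0.210 → slack +0.210/-0.210; half-tol=0.210, Σhalf²=0.044100
  -B: nom -33.870 → Σnom=-20.370; wc +0.080/-0.080 → slack +0.290/-0.290; half-tol=0.080, Σhalf²=0.050500
  +C: nom +11.700 → Σnom=-8.670; wc +0.050/-0.300 → slack +0.340/-0.590; half-tol=0.175, Σhalf²=0.081125
  +D: nom +22.000 → Σnom=13.330; wc +0.350/-0.030 → slack +0.690/-0.620; half-tol=0.190, Σhalf²=0.117225
  +E: nom +31.640 → Σnom=44.970; wc +0.060/-0.060 → slack +0.750/-0.680; half-tol=0.060, Σhalf²=0.120825
Nominal = 44.970. Worst-case = [44.970 - 0.680, 44.970 + 0.750] = [44.290, 45.720]. RSS = √0.120825 = 0.348.

nominal=44.970 wc=[44.290,45.720] rss=0.348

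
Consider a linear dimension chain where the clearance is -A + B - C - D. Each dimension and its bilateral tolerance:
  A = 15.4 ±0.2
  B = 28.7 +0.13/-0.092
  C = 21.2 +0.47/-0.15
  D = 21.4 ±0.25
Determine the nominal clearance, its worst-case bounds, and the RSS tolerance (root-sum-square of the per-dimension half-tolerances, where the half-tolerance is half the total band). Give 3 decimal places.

nominal=-29.300 wc=[-30.312,-28.570] rss=0.459

Stack each dimension's contribution:
  -A: nom -15.400 → Σnom=-15.400; wc +0.200/-0.200 → slack +0.200/-0.200; half-tol=0.200, Σhalf²=0.040000
  +B: nom +28.700 → Σnom=13.300; wc +0.130/-0.092 → slack +0.330/-0.292; half-tol=0.111, Σhalf²=0.052321
  -C: nom -21.200 → Σnom=-7.900; wc +0.150/-0.470 → slack +0.480/-0.762; half-tol=0.310, Σhalf²=0.148421
  -D: nom -21.400 → Σnom=-29.300; wc +0.250/-0.250 → slack +0.730/-1.012; half-tol=0.250, Σhalf²=0.210921
Nominal = -29.300. Worst-case = [-29.300 - 1.012, -29.300 + 0.730] = [-30.312, -28.570]. RSS = √0.210921 = 0.459.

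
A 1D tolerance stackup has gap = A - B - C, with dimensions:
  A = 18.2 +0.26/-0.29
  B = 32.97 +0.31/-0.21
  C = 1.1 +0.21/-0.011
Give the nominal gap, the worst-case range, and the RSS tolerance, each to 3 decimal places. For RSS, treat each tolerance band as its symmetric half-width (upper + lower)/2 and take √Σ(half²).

nominal=-15.870 wc=[-16.680,-15.389] rss=0.394

Stack each dimension's contribution:
  +A: nom +18.200 → Σnom=18.200; wc +0.260/-0.290 → slack +0.260/-0.290; half-tol=0.275, Σhalf²=0.075625
  -B: nom -32.970 → Σnom=-14.770; wc +0.210/-0.310 → slack +0.470/-0.600; half-tol=0.260, Σhalf²=0.143225
  -C: nom -1.100 → Σnom=-15.870; wc +0.011/-0.210 → slack +0.481/-0.810; half-tol=0.111, Σhalf²=0.155435
Nominal = -15.870. Worst-case = [-15.870 - 0.810, -15.870 + 0.481] = [-16.680, -15.389]. RSS = √0.155435 = 0.394.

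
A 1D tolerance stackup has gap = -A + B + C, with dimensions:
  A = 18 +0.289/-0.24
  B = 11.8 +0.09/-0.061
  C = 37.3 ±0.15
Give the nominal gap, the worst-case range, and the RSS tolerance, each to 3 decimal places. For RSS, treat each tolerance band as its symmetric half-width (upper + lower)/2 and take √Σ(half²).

nominal=31.100 wc=[30.600,31.580] rss=0.313

Stack each dimension's contribution:
  -A: nom -18.000 → Σnom=-18.000; wc +0.240/-0.289 → slack +0.240/-0.289; half-tol=0.264, Σhalf²=0.069960
  +B: nom +11.800 → Σnom=-6.200; wc +0.090/-0.061 → slack +0.330/-0.350; half-tol=0.075, Σhalf²=0.075660
  +C: nom +37.300 → Σnom=31.100; wc +0.150/-0.150 → slack +0.480/-0.500; half-tol=0.150, Σhalf²=0.098160
Nominal = 31.100. Worst-case = [31.100 - 0.500, 31.100 + 0.480] = [30.600, 31.580]. RSS = √0.098160 = 0.313.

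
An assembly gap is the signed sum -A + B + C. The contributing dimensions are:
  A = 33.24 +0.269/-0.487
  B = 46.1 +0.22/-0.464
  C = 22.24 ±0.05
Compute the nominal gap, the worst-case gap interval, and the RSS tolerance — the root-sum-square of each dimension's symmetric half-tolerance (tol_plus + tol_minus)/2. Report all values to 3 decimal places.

nominal=35.100 wc=[34.317,35.857] rss=0.512

Stack each dimension's contribution:
  -A: nom -33.240 → Σnom=-33.240; wc +0.487/-0.269 → slack +0.487/-0.269; half-tol=0.378, Σhalf²=0.142884
  +B: nom +46.100 → Σnom=12.860; wc +0.220/-0.464 → slack +0.707/-0.733; half-tol=0.342, Σhalf²=0.259848
  +C: nom +22.240 → Σnom=35.100; wc +0.050/-0.050 → slack +0.757/-0.783; half-tol=0.050, Σhalf²=0.262348
Nominal = 35.100. Worst-case = [35.100 - 0.783, 35.100 + 0.757] = [34.317, 35.857]. RSS = √0.262348 = 0.512.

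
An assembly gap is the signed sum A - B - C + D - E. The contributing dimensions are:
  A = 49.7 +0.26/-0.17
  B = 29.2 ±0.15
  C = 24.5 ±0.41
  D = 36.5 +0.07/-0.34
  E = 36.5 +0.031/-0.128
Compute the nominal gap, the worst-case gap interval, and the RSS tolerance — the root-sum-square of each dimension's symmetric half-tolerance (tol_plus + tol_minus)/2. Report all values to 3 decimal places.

Stack each dimension's contribution:
  +A: nom +49.700 → Σnom=49.700; wc +0.260/-0.170 → slack +0.260/-0.170; half-tol=0.215, Σhalf²=0.046225
  -B: nom -29.200 → Σnom=20.500; wc +0.150/-0.150 → slack +0.410/-0.320; half-tol=0.150, Σhalf²=0.068725
  -C: nom -24.500 → Σnom=-4.000; wc +0.410/-0.410 → slack +0.820/-0.730; half-tol=0.410, Σhalf²=0.236825
  +D: nom +36.500 → Σnom=32.500; wc +0.070/-0.340 → slack +0.890/-1.070; half-tol=0.205, Σhalf²=0.278850
  -E: nom -36.500 → Σnom=-4.000; wc +0.128/-0.031 → slack +1.018/-1.101; half-tol=0.080, Σhalf²=0.285170
Nominal = -4.000. Worst-case = [-4.000 - 1.101, -4.000 + 1.018] = [-5.101, -2.982]. RSS = √0.285170 = 0.534.

nominal=-4.000 wc=[-5.101,-2.982] rss=0.534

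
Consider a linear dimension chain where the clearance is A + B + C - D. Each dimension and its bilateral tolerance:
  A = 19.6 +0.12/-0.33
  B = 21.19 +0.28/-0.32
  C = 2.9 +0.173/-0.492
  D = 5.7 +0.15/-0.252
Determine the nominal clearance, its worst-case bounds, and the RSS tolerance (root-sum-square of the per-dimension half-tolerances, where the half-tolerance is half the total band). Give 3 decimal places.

nominal=37.990 wc=[36.698,38.815] rss=0.540

Stack each dimension's contribution:
  +A: nom +19.600 → Σnom=19.600; wc +0.120/-0.330 → slack +0.120/-0.330; half-tol=0.225, Σhalf²=0.050625
  +B: nom +21.190 → Σnom=40.790; wc +0.280/-0.320 → slack +0.400/-0.650; half-tol=0.300, Σhalf²=0.140625
  +C: nom +2.900 → Σnom=43.690; wc +0.173/-0.492 → slack +0.573/-1.142; half-tol=0.333, Σhalf²=0.251181
  -D: nom -5.700 → Σnom=37.990; wc +0.252/-0.150 → slack +0.825/-1.292; half-tol=0.201, Σhalf²=0.291582
Nominal = 37.990. Worst-case = [37.990 - 1.292, 37.990 + 0.825] = [36.698, 38.815]. RSS = √0.291582 = 0.540.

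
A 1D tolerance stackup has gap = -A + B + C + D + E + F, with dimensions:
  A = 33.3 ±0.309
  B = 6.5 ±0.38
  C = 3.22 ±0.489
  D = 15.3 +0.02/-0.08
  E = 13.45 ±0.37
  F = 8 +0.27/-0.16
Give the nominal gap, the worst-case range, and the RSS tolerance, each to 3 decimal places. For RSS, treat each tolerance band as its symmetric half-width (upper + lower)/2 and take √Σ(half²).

nominal=13.170 wc=[11.382,15.008] rss=0.815

Stack each dimension's contribution:
  -A: nom -33.300 → Σnom=-33.300; wc +0.309/-0.309 → slack +0.309/-0.309; half-tol=0.309, Σhalf²=0.095481
  +B: nom +6.500 → Σnom=-26.800; wc +0.380/-0.380 → slack +0.689/-0.689; half-tol=0.380, Σhalf²=0.239881
  +C: nom +3.220 → Σnom=-23.580; wc +0.489/-0.489 → slack +1.178/-1.178; half-tol=0.489, Σhalf²=0.479002
  +D: nom +15.300 → Σnom=-8.280; wc +0.020/-0.080 → slack +1.198/-1.258; half-tol=0.050, Σhalf²=0.481502
  +E: nom +13.450 → Σnom=5.170; wc +0.370/-0.370 → slack +1.568/-1.628; half-tol=0.370, Σhalf²=0.618402
  +F: nom +8.000 → Σnom=13.170; wc +0.270/-0.160 → slack +1.838/-1.788; half-tol=0.215, Σhalf²=0.664627
Nominal = 13.170. Worst-case = [13.170 - 1.788, 13.170 + 1.838] = [11.382, 15.008]. RSS = √0.664627 = 0.815.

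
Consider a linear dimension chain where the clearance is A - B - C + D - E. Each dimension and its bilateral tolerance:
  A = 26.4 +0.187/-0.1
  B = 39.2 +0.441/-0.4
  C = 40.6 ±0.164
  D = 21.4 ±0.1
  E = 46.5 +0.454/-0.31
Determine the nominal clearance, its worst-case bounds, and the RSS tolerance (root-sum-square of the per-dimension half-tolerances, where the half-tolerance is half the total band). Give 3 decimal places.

nominal=-78.500 wc=[-79.759,-77.339] rss=0.617

Stack each dimension's contribution:
  +A: nom +26.400 → Σnom=26.400; wc +0.187/-0.100 → slack +0.187/-0.100; half-tol=0.144, Σhalf²=0.020592
  -B: nom -39.200 → Σnom=-12.800; wc +0.400/-0.441 → slack +0.587/-0.541; half-tol=0.420, Σhalf²=0.197412
  -C: nom -40.600 → Σnom=-53.400; wc +0.164/-0.164 → slack +0.751/-0.705; half-tol=0.164, Σhalf²=0.224308
  +D: nom +21.400 → Σnom=-32.000; wc +0.100/-0.100 → slack +0.851/-0.805; half-tol=0.100, Σhalf²=0.234309
  -E: nom -46.500 → Σnom=-78.500; wc +0.310/-0.454 → slack +1.161/-1.259; half-tol=0.382, Σhalf²=0.380232
Nominal = -78.500. Worst-case = [-78.500 - 1.259, -78.500 + 1.161] = [-79.759, -77.339]. RSS = √0.380232 = 0.617.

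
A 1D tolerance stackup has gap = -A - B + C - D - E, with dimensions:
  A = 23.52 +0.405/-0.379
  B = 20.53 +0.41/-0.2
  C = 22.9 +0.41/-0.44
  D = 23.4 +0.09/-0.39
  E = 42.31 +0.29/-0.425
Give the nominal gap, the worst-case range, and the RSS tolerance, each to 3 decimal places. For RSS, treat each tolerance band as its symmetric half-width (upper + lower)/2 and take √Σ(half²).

nominal=-86.860 wc=[-88.495,-85.056] rss=0.783

Stack each dimension's contribution:
  -A: nom -23.520 → Σnom=-23.520; wc +0.379/-0.405 → slack +0.379/-0.405; half-tol=0.392, Σhalf²=0.153664
  -B: nom -20.530 → Σnom=-44.050; wc +0.200/-0.410 → slack +0.579/-0.815; half-tol=0.305, Σhalf²=0.246689
  +C: nom +22.900 → Σnom=-21.150; wc +0.410/-0.440 → slack +0.989/-1.255; half-tol=0.425, Σhalf²=0.427314
  -D: nom -23.400 → Σnom=-44.550; wc +0.390/-0.090 → slack +1.379/-1.345; half-tol=0.240, Σhalf²=0.484914
  -E: nom -42.310 → Σnom=-86.860; wc +0.425/-0.290 → slack +1.804/-1.635; half-tol=0.357, Σhalf²=0.612720
Nominal = -86.860. Worst-case = [-86.860 - 1.635, -86.860 + 1.804] = [-88.495, -85.056]. RSS = √0.612720 = 0.783.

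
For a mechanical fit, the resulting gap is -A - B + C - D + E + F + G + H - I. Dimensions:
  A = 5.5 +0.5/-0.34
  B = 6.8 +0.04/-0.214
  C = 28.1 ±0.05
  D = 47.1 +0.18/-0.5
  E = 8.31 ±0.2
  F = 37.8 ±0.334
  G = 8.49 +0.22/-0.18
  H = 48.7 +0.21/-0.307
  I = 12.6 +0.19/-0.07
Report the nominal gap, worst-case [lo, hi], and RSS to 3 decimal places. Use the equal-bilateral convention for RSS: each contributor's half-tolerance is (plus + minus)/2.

Stack each dimension's contribution:
  -A: nom -5.500 → Σnom=-5.500; wc +0.340/-0.500 → slack +0.340/-0.500; half-tol=0.420, Σhalf²=0.176400
  -B: nom -6.800 → Σnom=-12.300; wc +0.214/-0.040 → slack +0.554/-0.540; half-tol=0.127, Σhalf²=0.192529
  +C: nom +28.100 → Σnom=15.800; wc +0.050/-0.050 → slack +0.604/-0.590; half-tol=0.050, Σhalf²=0.195029
  -D: nom -47.100 → Σnom=-31.300; wc +0.500/-0.180 → slack +1.104/-0.770; half-tol=0.340, Σhalf²=0.310629
  +E: nom +8.310 → Σnom=-22.990; wc +0.200/-0.200 → slack +1.304/-0.970; half-tol=0.200, Σhalf²=0.350629
  +F: nom +37.800 → Σnom=14.810; wc +0.334/-0.334 → slack +1.638/-1.304; half-tol=0.334, Σhalf²=0.462185
  +G: nom +8.490 → Σnom=23.300; wc +0.220/-0.180 → slack +1.858/-1.484; half-tol=0.200, Σhalf²=0.502185
  +H: nom +48.700 → Σnom=72.000; wc +0.210/-0.307 → slack +2.068/-1.791; half-tol=0.259, Σhalf²=0.569007
  -I: nom -12.600 → Σnom=59.400; wc +0.070/-0.190 → slack +2.138/-1.981; half-tol=0.130, Σhalf²=0.585907
Nominal = 59.400. Worst-case = [59.400 - 1.981, 59.400 + 2.138] = [57.419, 61.538]. RSS = √0.585907 = 0.765.

nominal=59.400 wc=[57.419,61.538] rss=0.765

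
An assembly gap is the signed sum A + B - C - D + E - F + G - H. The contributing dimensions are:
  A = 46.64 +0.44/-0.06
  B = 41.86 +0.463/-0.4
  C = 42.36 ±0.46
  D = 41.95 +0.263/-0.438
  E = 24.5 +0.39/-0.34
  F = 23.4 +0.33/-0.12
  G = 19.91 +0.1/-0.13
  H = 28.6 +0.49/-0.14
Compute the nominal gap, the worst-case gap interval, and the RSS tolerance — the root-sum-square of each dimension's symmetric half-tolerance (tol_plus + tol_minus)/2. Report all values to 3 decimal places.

Stack each dimension's contribution:
  +A: nom +46.640 → Σnom=46.640; wc +0.440/-0.060 → slack +0.440/-0.060; half-tol=0.250, Σhalf²=0.062500
  +B: nom +41.860 → Σnom=88.500; wc +0.463/-0.400 → slack +0.903/-0.460; half-tol=0.431, Σhalf²=0.248692
  -C: nom -42.360 → Σnom=46.140; wc +0.460/-0.460 → slack +1.363/-0.920; half-tol=0.460, Σhalf²=0.460292
  -D: nom -41.950 → Σnom=4.190; wc +0.438/-0.263 → slack +1.801/-1.183; half-tol=0.351, Σhalf²=0.583143
  +E: nom +24.500 → Σnom=28.690; wc +0.390/-0.340 → slack +2.191/-1.523; half-tol=0.365, Σhalf²=0.716368
  -F: nom -23.400 → Σnom=5.290; wc +0.120/-0.330 → slack +2.311/-1.853; half-tol=0.225, Σhalf²=0.766993
  +G: nom +19.910 → Σnom=25.200; wc +0.100/-0.130 → slack +2.411/-1.983; half-tol=0.115, Σhalf²=0.780218
  -H: nom -28.600 → Σnom=-3.400; wc +0.140/-0.490 → slack +2.551/-2.473; half-tol=0.315, Σhalf²=0.879443
Nominal = -3.400. Worst-case = [-3.400 - 2.473, -3.400 + 2.551] = [-5.873, -0.849]. RSS = √0.879443 = 0.938.

nominal=-3.400 wc=[-5.873,-0.849] rss=0.938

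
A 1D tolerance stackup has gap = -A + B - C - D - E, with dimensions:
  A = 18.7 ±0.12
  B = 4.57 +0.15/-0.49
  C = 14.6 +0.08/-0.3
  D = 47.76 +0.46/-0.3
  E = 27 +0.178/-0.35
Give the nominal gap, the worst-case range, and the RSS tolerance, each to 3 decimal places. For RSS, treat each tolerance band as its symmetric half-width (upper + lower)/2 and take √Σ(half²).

nominal=-103.490 wc=[-104.818,-102.270] rss=0.606

Stack each dimension's contribution:
  -A: nom -18.700 → Σnom=-18.700; wc +0.120/-0.120 → slack +0.120/-0.120; half-tol=0.120, Σhalf²=0.014400
  +B: nom +4.570 → Σnom=-14.130; wc +0.150/-0.490 → slack +0.270/-0.610; half-tol=0.320, Σhalf²=0.116800
  -C: nom -14.600 → Σnom=-28.730; wc +0.300/-0.080 → slack +0.570/-0.690; half-tol=0.190, Σhalf²=0.152900
  -D: nom -47.760 → Σnom=-76.490; wc +0.300/-0.460 → slack +0.870/-1.150; half-tol=0.380, Σhalf²=0.297300
  -E: nom -27.000 → Σnom=-103.490; wc +0.350/-0.178 → slack +1.220/-1.328; half-tol=0.264, Σhalf²=0.366996
Nominal = -103.490. Worst-case = [-103.490 - 1.328, -103.490 + 1.220] = [-104.818, -102.270]. RSS = √0.366996 = 0.606.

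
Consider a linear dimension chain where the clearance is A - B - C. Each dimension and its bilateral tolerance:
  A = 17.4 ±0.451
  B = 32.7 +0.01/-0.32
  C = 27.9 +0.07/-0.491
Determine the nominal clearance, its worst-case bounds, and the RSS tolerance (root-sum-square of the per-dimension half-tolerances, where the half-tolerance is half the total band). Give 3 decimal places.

nominal=-43.200 wc=[-43.731,-41.938] rss=0.556

Stack each dimension's contribution:
  +A: nom +17.400 → Σnom=17.400; wc +0.451/-0.451 → slack +0.451/-0.451; half-tol=0.451, Σhalf²=0.203401
  -B: nom -32.700 → Σnom=-15.300; wc +0.320/-0.010 → slack +0.771/-0.461; half-tol=0.165, Σhalf²=0.230626
  -C: nom -27.900 → Σnom=-43.200; wc +0.491/-0.070 → slack +1.262/-0.531; half-tol=0.280, Σhalf²=0.309306
Nominal = -43.200. Worst-case = [-43.200 - 0.531, -43.200 + 1.262] = [-43.731, -41.938]. RSS = √0.309306 = 0.556.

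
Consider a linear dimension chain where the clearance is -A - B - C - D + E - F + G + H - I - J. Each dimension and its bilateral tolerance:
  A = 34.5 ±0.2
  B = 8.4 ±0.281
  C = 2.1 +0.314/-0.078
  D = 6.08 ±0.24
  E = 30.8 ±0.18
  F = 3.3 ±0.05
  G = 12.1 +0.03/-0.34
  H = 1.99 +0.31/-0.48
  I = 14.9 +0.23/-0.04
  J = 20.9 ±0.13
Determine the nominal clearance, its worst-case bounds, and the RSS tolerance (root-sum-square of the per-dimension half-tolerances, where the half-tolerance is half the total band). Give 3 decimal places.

nominal=-45.290 wc=[-47.735,-43.751] rss=0.689

Stack each dimension's contribution:
  -A: nom -34.500 → Σnom=-34.500; wc +0.200/-0.200 → slack +0.200/-0.200; half-tol=0.200, Σhalf²=0.040000
  -B: nom -8.400 → Σnom=-42.900; wc +0.281/-0.281 → slack +0.481/-0.481; half-tol=0.281, Σhalf²=0.118961
  -C: nom -2.100 → Σnom=-45.000; wc +0.078/-0.314 → slack +0.559/-0.795; half-tol=0.196, Σhalf²=0.157377
  -D: nom -6.080 → Σnom=-51.080; wc +0.240/-0.240 → slack +0.799/-1.035; half-tol=0.240, Σhalf²=0.214977
  +E: nom +30.800 → Σnom=-20.280; wc +0.180/-0.180 → slack +0.979/-1.215; half-tol=0.180, Σhalf²=0.247377
  -F: nom -3.300 → Σnom=-23.580; wc +0.050/-0.050 → slack +1.029/-1.265; half-tol=0.050, Σhalf²=0.249877
  +G: nom +12.100 → Σnom=-11.480; wc +0.030/-0.340 → slack +1.059/-1.605; half-tol=0.185, Σhalf²=0.284102
  +H: nom +1.990 → Σnom=-9.490; wc +0.310/-0.480 → slack +1.369/-2.085; half-tol=0.395, Σhalf²=0.440127
  -I: nom -14.900 → Σnom=-24.390; wc +0.040/-0.230 → slack +1.409/-2.315; half-tol=0.135, Σhalf²=0.458352
  -J: nom -20.900 → Σnom=-45.290; wc +0.130/-0.130 → slack +1.539/-2.445; half-tol=0.130, Σhalf²=0.475252
Nominal = -45.290. Worst-case = [-45.290 - 2.445, -45.290 + 1.539] = [-47.735, -43.751]. RSS = √0.475252 = 0.689.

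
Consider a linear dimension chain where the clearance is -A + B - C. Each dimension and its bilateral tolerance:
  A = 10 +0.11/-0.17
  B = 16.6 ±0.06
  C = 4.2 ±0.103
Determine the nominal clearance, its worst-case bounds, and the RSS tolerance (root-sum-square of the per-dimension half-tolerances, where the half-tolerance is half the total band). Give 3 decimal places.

Stack each dimension's contribution:
  -A: nom -10.000 → Σnom=-10.000; wc +0.170/-0.110 → slack +0.170/-0.110; half-tol=0.140, Σhalf²=0.019600
  +B: nom +16.600 → Σnom=6.600; wc +0.060/-0.060 → slack +0.230/-0.170; half-tol=0.060, Σhalf²=0.023200
  -C: nom -4.200 → Σnom=2.400; wc +0.103/-0.103 → slack +0.333/-0.273; half-tol=0.103, Σhalf²=0.033809
Nominal = 2.400. Worst-case = [2.400 - 0.273, 2.400 + 0.333] = [2.127, 2.733]. RSS = √0.033809 = 0.184.

nominal=2.400 wc=[2.127,2.733] rss=0.184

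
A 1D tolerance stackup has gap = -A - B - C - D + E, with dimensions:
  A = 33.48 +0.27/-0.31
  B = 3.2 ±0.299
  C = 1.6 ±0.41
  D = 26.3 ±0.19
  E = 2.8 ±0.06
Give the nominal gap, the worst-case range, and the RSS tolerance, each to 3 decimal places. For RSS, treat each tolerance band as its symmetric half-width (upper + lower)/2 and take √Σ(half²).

Stack each dimension's contribution:
  -A: nom -33.480 → Σnom=-33.480; wc +0.310/-0.270 → slack +0.310/-0.270; half-tol=0.290, Σhalf²=0.084100
  -B: nom -3.200 → Σnom=-36.680; wc +0.299/-0.299 → slack +0.609/-0.569; half-tol=0.299, Σhalf²=0.173501
  -C: nom -1.600 → Σnom=-38.280; wc +0.410/-0.410 → slack +1.019/-0.979; half-tol=0.410, Σhalf²=0.341601
  -D: nom -26.300 → Σnom=-64.580; wc +0.190/-0.190 → slack +1.209/-1.169; half-tol=0.190, Σhalf²=0.377701
  +E: nom +2.800 → Σnom=-61.780; wc +0.060/-0.060 → slack +1.269/-1.229; half-tol=0.060, Σhalf²=0.381301
Nominal = -61.780. Worst-case = [-61.780 - 1.229, -61.780 + 1.269] = [-63.009, -60.511]. RSS = √0.381301 = 0.617.

nominal=-61.780 wc=[-63.009,-60.511] rss=0.617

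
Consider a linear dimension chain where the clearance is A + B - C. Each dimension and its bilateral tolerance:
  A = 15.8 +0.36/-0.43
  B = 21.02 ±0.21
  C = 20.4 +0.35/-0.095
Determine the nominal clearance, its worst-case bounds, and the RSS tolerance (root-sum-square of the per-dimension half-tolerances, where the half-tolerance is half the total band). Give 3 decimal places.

Stack each dimension's contribution:
  +A: nom +15.800 → Σnom=15.800; wc +0.360/-0.430 → slack +0.360/-0.430; half-tol=0.395, Σhalf²=0.156025
  +B: nom +21.020 → Σnom=36.820; wc +0.210/-0.210 → slack +0.570/-0.640; half-tol=0.210, Σhalf²=0.200125
  -C: nom -20.400 → Σnom=16.420; wc +0.095/-0.350 → slack +0.665/-0.990; half-tol=0.222, Σhalf²=0.249631
Nominal = 16.420. Worst-case = [16.420 - 0.990, 16.420 + 0.665] = [15.430, 17.085]. RSS = √0.249631 = 0.500.

nominal=16.420 wc=[15.430,17.085] rss=0.500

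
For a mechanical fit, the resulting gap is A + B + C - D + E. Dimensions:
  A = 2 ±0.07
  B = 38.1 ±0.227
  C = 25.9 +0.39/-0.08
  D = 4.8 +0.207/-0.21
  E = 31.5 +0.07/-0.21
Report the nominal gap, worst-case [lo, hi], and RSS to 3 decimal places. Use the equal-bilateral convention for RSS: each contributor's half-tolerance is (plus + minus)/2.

nominal=92.700 wc=[91.906,93.667] rss=0.418

Stack each dimension's contribution:
  +A: nom +2.000 → Σnom=2.000; wc +0.070/-0.070 → slack +0.070/-0.070; half-tol=0.070, Σhalf²=0.004900
  +B: nom +38.100 → Σnom=40.100; wc +0.227/-0.227 → slack +0.297/-0.297; half-tol=0.227, Σhalf²=0.056429
  +C: nom +25.900 → Σnom=66.000; wc +0.390/-0.080 → slack +0.687/-0.377; half-tol=0.235, Σhalf²=0.111654
  -D: nom -4.800 → Σnom=61.200; wc +0.210/-0.207 → slack +0.897/-0.584; half-tol=0.208, Σhalf²=0.155126
  +E: nom +31.500 → Σnom=92.700; wc +0.070/-0.210 → slack +0.967/-0.794; half-tol=0.140, Σhalf²=0.174726
Nominal = 92.700. Worst-case = [92.700 - 0.794, 92.700 + 0.967] = [91.906, 93.667]. RSS = √0.174726 = 0.418.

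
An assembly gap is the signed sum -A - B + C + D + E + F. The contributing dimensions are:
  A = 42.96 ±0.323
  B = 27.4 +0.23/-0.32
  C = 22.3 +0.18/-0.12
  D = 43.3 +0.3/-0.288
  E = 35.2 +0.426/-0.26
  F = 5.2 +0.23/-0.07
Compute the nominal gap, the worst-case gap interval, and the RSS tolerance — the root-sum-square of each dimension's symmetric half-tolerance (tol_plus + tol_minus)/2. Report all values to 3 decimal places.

nominal=35.640 wc=[34.349,37.419] rss=0.655

Stack each dimension's contribution:
  -A: nom -42.960 → Σnom=-42.960; wc +0.323/-0.323 → slack +0.323/-0.323; half-tol=0.323, Σhalf²=0.104329
  -B: nom -27.400 → Σnom=-70.360; wc +0.320/-0.230 → slack +0.643/-0.553; half-tol=0.275, Σhalf²=0.179954
  +C: nom +22.300 → Σnom=-48.060; wc +0.180/-0.120 → slack +0.823/-0.673; half-tol=0.150, Σhalf²=0.202454
  +D: nom +43.300 → Σnom=-4.760; wc +0.300/-0.288 → slack +1.123/-0.961; half-tol=0.294, Σhalf²=0.288890
  +E: nom +35.200 → Σnom=30.440; wc +0.426/-0.260 → slack +1.549/-1.221; half-tol=0.343, Σhalf²=0.406539
  +F: nom +5.200 → Σnom=35.640; wc +0.230/-0.070 → slack +1.779/-1.291; half-tol=0.150, Σhalf²=0.429039
Nominal = 35.640. Worst-case = [35.640 - 1.291, 35.640 + 1.779] = [34.349, 37.419]. RSS = √0.429039 = 0.655.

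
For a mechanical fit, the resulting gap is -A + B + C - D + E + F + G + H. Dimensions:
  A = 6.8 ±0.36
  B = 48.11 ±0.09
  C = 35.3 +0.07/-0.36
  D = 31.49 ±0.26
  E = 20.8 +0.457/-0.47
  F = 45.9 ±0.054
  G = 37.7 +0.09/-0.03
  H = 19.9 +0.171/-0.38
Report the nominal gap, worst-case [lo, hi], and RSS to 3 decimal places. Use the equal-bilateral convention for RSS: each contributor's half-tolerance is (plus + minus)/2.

nominal=169.420 wc=[167.416,170.972] rss=0.741

Stack each dimension's contribution:
  -A: nom -6.800 → Σnom=-6.800; wc +0.360/-0.360 → slack +0.360/-0.360; half-tol=0.360, Σhalf²=0.129600
  +B: nom +48.110 → Σnom=41.310; wc +0.090/-0.090 → slack +0.450/-0.450; half-tol=0.090, Σhalf²=0.137700
  +C: nom +35.300 → Σnom=76.610; wc +0.070/-0.360 → slack +0.520/-0.810; half-tol=0.215, Σhalf²=0.183925
  -D: nom -31.490 → Σnom=45.120; wc +0.260/-0.260 → slack +0.780/-1.070; half-tol=0.260, Σhalf²=0.251525
  +E: nom +20.800 → Σnom=65.920; wc +0.457/-0.470 → slack +1.237/-1.540; half-tol=0.464, Σhalf²=0.466357
  +F: nom +45.900 → Σnom=111.820; wc +0.054/-0.054 → slack +1.291/-1.594; half-tol=0.054, Σhalf²=0.469273
  +G: nom +37.700 → Σnom=149.520; wc +0.090/-0.030 → slack +1.381/-1.624; half-tol=0.060, Σhalf²=0.472873
  +H: nom +19.900 → Σnom=169.420; wc +0.171/-0.380 → slack +1.552/-2.004; half-tol=0.276, Σhalf²=0.548774
Nominal = 169.420. Worst-case = [169.420 - 2.004, 169.420 + 1.552] = [167.416, 170.972]. RSS = √0.548774 = 0.741.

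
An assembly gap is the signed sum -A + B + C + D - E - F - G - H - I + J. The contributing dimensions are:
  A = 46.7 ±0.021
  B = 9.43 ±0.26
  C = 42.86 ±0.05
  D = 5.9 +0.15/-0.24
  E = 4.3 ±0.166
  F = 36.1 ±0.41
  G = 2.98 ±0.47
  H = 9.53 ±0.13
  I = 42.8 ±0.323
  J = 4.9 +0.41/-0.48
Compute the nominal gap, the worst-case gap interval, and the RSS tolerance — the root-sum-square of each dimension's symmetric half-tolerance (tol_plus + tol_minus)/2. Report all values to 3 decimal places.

Stack each dimension's contribution:
  -A: nom -46.700 → Σnom=-46.700; wc +0.021/-0.021 → slack +0.021/-0.021; half-tol=0.021, Σhalf²=0.000441
  +B: nom +9.430 → Σnom=-37.270; wc +0.260/-0.260 → slack +0.281/-0.281; half-tol=0.260, Σhalf²=0.068041
  +C: nom +42.860 → Σnom=5.590; wc +0.050/-0.050 → slack +0.331/-0.331; half-tol=0.050, Σhalf²=0.070541
  +D: nom +5.900 → Σnom=11.490; wc +0.150/-0.240 → slack +0.481/-0.571; half-tol=0.195, Σhalf²=0.108566
  -E: nom -4.300 → Σnom=7.190; wc +0.166/-0.166 → slack +0.647/-0.737; half-tol=0.166, Σhalf²=0.136122
  -F: nom -36.100 → Σnom=-28.910; wc +0.410/-0.410 → slack +1.057/-1.147; half-tol=0.410, Σhalf²=0.304222
  -G: nom -2.980 → Σnom=-31.890; wc +0.470/-0.470 → slack +1.527/-1.617; half-tol=0.470, Σhalf²=0.525122
  -H: nom -9.530 → Σnom=-41.420; wc +0.130/-0.130 → slack +1.657/-1.747; half-tol=0.130, Σhalf²=0.542022
  -I: nom -42.800 → Σnom=-84.220; wc +0.323/-0.323 → slack +1.980/-2.070; half-tol=0.323, Σhalf²=0.646351
  +J: nom +4.900 → Σnom=-79.320; wc +0.410/-0.480 → slack +2.390/-2.550; half-tol=0.445, Σhalf²=0.844376
Nominal = -79.320. Worst-case = [-79.320 - 2.550, -79.320 + 2.390] = [-81.870, -76.930]. RSS = √0.844376 = 0.919.

nominal=-79.320 wc=[-81.870,-76.930] rss=0.919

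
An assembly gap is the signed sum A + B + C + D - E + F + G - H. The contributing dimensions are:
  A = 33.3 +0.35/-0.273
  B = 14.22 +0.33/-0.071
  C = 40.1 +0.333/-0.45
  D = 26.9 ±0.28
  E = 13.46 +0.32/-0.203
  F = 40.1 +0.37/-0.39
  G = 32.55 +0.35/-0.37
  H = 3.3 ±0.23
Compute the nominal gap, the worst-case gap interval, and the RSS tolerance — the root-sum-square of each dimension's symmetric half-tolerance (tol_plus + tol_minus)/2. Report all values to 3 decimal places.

nominal=170.410 wc=[168.026,172.856] rss=0.874

Stack each dimension's contribution:
  +A: nom +33.300 → Σnom=33.300; wc +0.350/-0.273 → slack +0.350/-0.273; half-tol=0.311, Σhalf²=0.097032
  +B: nom +14.220 → Σnom=47.520; wc +0.330/-0.071 → slack +0.680/-0.344; half-tol=0.201, Σhalf²=0.137233
  +C: nom +40.100 → Σnom=87.620; wc +0.333/-0.450 → slack +1.013/-0.794; half-tol=0.392, Σhalf²=0.290505
  +D: nom +26.900 → Σnom=114.520; wc +0.280/-0.280 → slack +1.293/-1.074; half-tol=0.280, Σhalf²=0.368905
  -E: nom -13.460 → Σnom=101.060; wc +0.203/-0.320 → slack +1.496/-1.394; half-tol=0.262, Σhalf²=0.437287
  +F: nom +40.100 → Σnom=141.160; wc +0.370/-0.390 → slack +1.866/-1.784; half-tol=0.380, Σhalf²=0.581687
  +G: nom +32.550 → Σnom=173.710; wc +0.350/-0.370 → slack +2.216/-2.154; half-tol=0.360, Σhalf²=0.711287
  -H: nom -3.300 → Σnom=170.410; wc +0.230/-0.230 → slack +2.446/-2.384; half-tol=0.230, Σhalf²=0.764187
Nominal = 170.410. Worst-case = [170.410 - 2.384, 170.410 + 2.446] = [168.026, 172.856]. RSS = √0.764187 = 0.874.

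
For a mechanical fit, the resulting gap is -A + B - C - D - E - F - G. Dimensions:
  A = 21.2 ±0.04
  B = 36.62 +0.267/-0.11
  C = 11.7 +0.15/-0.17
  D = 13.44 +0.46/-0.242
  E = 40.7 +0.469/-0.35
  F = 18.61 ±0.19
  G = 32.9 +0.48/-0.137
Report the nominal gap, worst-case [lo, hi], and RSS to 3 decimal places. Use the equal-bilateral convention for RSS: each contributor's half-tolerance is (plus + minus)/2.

nominal=-101.930 wc=[-103.829,-100.534] rss=0.696

Stack each dimension's contribution:
  -A: nom -21.200 → Σnom=-21.200; wc +0.040/-0.040 → slack +0.040/-0.040; half-tol=0.040, Σhalf²=0.001600
  +B: nom +36.620 → Σnom=15.420; wc +0.267/-0.110 → slack +0.307/-0.150; half-tol=0.189, Σhalf²=0.037132
  -C: nom -11.700 → Σnom=3.720; wc +0.170/-0.150 → slack +0.477/-0.300; half-tol=0.160, Σhalf²=0.062732
  -D: nom -13.440 → Σnom=-9.720; wc +0.242/-0.460 → slack +0.719/-0.760; half-tol=0.351, Σhalf²=0.185933
  -E: nom -40.700 → Σnom=-50.420; wc +0.350/-0.469 → slack +1.069/-1.229; half-tol=0.409, Σhalf²=0.353623
  -F: nom -18.610 → Σnom=-69.030; wc +0.190/-0.190 → slack +1.259/-1.419; half-tol=0.190, Σhalf²=0.389724
  -G: nom -32.900 → Σnom=-101.930; wc +0.137/-0.480 → slack +1.396/-1.899; half-tol=0.308, Σhalf²=0.484896
Nominal = -101.930. Worst-case = [-101.930 - 1.899, -101.930 + 1.396] = [-103.829, -100.534]. RSS = √0.484896 = 0.696.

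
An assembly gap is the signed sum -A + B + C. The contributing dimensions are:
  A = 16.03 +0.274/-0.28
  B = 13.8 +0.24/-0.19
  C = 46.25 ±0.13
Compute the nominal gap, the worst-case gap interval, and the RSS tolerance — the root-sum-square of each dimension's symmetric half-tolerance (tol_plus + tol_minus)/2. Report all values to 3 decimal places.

Stack each dimension's contribution:
  -A: nom -16.030 → Σnom=-16.030; wc +0.280/-0.274 → slack +0.280/-0.274; half-tol=0.277, Σhalf²=0.076729
  +B: nom +13.800 → Σnom=-2.230; wc +0.240/-0.190 → slack +0.520/-0.464; half-tol=0.215, Σhalf²=0.122954
  +C: nom +46.250 → Σnom=44.020; wc +0.130/-0.130 → slack +0.650/-0.594; half-tol=0.130, Σhalf²=0.139854
Nominal = 44.020. Worst-case = [44.020 - 0.594, 44.020 + 0.650] = [43.426, 44.670]. RSS = √0.139854 = 0.374.

nominal=44.020 wc=[43.426,44.670] rss=0.374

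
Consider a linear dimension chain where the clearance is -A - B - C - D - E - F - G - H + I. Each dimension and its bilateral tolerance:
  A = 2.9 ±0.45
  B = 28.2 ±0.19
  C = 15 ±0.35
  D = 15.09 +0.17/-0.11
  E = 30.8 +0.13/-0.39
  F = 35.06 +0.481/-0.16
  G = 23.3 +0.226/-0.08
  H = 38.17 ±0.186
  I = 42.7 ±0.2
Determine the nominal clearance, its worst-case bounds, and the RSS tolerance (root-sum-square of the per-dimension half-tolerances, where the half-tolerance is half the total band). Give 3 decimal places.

Stack each dimension's contribution:
  -A: nom -2.900 → Σnom=-2.900; wc +0.450/-0.450 → slack +0.450/-0.450; half-tol=0.450, Σhalf²=0.202500
  -B: nom -28.200 → Σnom=-31.100; wc +0.190/-0.190 → slack +0.640/-0.640; half-tol=0.190, Σhalf²=0.238600
  -C: nom -15.000 → Σnom=-46.100; wc +0.350/-0.350 → slack +0.990/-0.990; half-tol=0.350, Σhalf²=0.361100
  -D: nom -15.090 → Σnom=-61.190; wc +0.110/-0.170 → slack +1.100/-1.160; half-tol=0.140, Σhalf²=0.380700
  -E: nom -30.800 → Σnom=-91.990; wc +0.390/-0.130 → slack +1.490/-1.290; half-tol=0.260, Σhalf²=0.448300
  -F: nom -35.060 → Σnom=-127.050; wc +0.160/-0.481 → slack +1.650/-1.771; half-tol=0.321, Σhalf²=0.551020
  -G: nom -23.300 → Σnom=-150.350; wc +0.080/-0.226 → slack +1.730/-1.997; half-tol=0.153, Σhalf²=0.574429
  -H: nom -38.170 → Σnom=-188.520; wc +0.186/-0.186 → slack +1.916/-2.183; half-tol=0.186, Σhalf²=0.609025
  +I: nom +42.700 → Σnom=-145.820; wc +0.200/-0.200 → slack +2.116/-2.383; half-tol=0.200, Σhalf²=0.649025
Nominal = -145.820. Worst-case = [-145.820 - 2.383, -145.820 + 2.116] = [-148.203, -143.704]. RSS = √0.649025 = 0.806.

nominal=-145.820 wc=[-148.203,-143.704] rss=0.806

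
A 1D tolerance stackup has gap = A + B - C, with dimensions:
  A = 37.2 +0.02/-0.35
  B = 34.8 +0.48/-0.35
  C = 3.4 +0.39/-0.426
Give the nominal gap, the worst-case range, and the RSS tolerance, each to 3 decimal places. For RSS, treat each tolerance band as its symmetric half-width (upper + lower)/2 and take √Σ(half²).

nominal=68.600 wc=[67.510,69.526] rss=0.611

Stack each dimension's contribution:
  +A: nom +37.200 → Σnom=37.200; wc +0.020/-0.350 → slack +0.020/-0.350; half-tol=0.185, Σhalf²=0.034225
  +B: nom +34.800 → Σnom=72.000; wc +0.480/-0.350 → slack +0.500/-0.700; half-tol=0.415, Σhalf²=0.206450
  -C: nom -3.400 → Σnom=68.600; wc +0.426/-0.390 → slack +0.926/-1.090; half-tol=0.408, Σhalf²=0.372914
Nominal = 68.600. Worst-case = [68.600 - 1.090, 68.600 + 0.926] = [67.510, 69.526]. RSS = √0.372914 = 0.611.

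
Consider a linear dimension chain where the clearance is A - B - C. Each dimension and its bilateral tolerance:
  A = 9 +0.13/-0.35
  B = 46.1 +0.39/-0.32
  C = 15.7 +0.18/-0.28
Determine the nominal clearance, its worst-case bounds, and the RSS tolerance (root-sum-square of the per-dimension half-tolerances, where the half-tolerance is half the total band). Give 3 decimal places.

nominal=-52.800 wc=[-53.720,-52.070] rss=0.486

Stack each dimension's contribution:
  +A: nom +9.000 → Σnom=9.000; wc +0.130/-0.350 → slack +0.130/-0.350; half-tol=0.240, Σhalf²=0.057600
  -B: nom -46.100 → Σnom=-37.100; wc +0.320/-0.390 → slack +0.450/-0.740; half-tol=0.355, Σhalf²=0.183625
  -C: nom -15.700 → Σnom=-52.800; wc +0.280/-0.180 → slack +0.730/-0.920; half-tol=0.230, Σhalf²=0.236525
Nominal = -52.800. Worst-case = [-52.800 - 0.920, -52.800 + 0.730] = [-53.720, -52.070]. RSS = √0.236525 = 0.486.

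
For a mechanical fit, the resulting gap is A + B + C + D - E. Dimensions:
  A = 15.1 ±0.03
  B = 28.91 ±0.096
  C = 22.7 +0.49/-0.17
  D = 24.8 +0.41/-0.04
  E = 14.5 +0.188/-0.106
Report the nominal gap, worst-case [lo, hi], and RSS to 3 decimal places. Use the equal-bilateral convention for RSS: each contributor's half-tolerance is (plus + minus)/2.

Stack each dimension's contribution:
  +A: nom +15.100 → Σnom=15.100; wc +0.030/-0.030 → slack +0.030/-0.030; half-tol=0.030, Σhalf²=0.000900
  +B: nom +28.910 → Σnom=44.010; wc +0.096/-0.096 → slack +0.126/-0.126; half-tol=0.096, Σhalf²=0.010116
  +C: nom +22.700 → Σnom=66.710; wc +0.490/-0.170 → slack +0.616/-0.296; half-tol=0.330, Σhalf²=0.119016
  +D: nom +24.800 → Σnom=91.510; wc +0.410/-0.040 → slack +1.026/-0.336; half-tol=0.225, Σhalf²=0.169641
  -E: nom -14.500 → Σnom=77.010; wc +0.106/-0.188 → slack +1.132/-0.524; half-tol=0.147, Σhalf²=0.191250
Nominal = 77.010. Worst-case = [77.010 - 0.524, 77.010 + 1.132] = [76.486, 78.142]. RSS = √0.191250 = 0.437.

nominal=77.010 wc=[76.486,78.142] rss=0.437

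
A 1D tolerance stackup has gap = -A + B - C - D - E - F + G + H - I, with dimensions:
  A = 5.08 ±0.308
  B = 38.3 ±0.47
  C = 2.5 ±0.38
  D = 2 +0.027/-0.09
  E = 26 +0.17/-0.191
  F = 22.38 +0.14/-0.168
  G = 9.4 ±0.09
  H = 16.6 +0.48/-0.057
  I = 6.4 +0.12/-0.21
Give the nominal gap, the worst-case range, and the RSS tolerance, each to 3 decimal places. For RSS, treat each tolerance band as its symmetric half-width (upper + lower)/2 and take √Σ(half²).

nominal=-0.060 wc=[-1.822,2.327] rss=0.792

Stack each dimension's contribution:
  -A: nom -5.080 → Σnom=-5.080; wc +0.308/-0.308 → slack +0.308/-0.308; half-tol=0.308, Σhalf²=0.094864
  +B: nom +38.300 → Σnom=33.220; wc +0.470/-0.470 → slack +0.778/-0.778; half-tol=0.470, Σhalf²=0.315764
  -C: nom -2.500 → Σnom=30.720; wc +0.380/-0.380 → slack +1.158/-1.158; half-tol=0.380, Σhalf²=0.460164
  -D: nom -2.000 → Σnom=28.720; wc +0.090/-0.027 → slack +1.248/-1.185; half-tol=0.058, Σhalf²=0.463586
  -E: nom -26.000 → Σnom=2.720; wc +0.191/-0.170 → slack +1.439/-1.355; half-tol=0.180, Σhalf²=0.496167
  -F: nom -22.380 → Σnom=-19.660; wc +0.168/-0.140 → slack +1.607/-1.495; half-tol=0.154, Σhalf²=0.519883
  +G: nom +9.400 → Σnom=-10.260; wc +0.090/-0.090 → slack +1.697/-1.585; half-tol=0.090, Σhalf²=0.527983
  +H: nom +16.600 → Σnom=6.340; wc +0.480/-0.057 → slack +2.177/-1.642; half-tol=0.269, Σhalf²=0.600075
  -I: nom -6.400 → Σnom=-0.060; wc +0.210/-0.120 → slack +2.387/-1.762; half-tol=0.165, Σhalf²=0.627300
Nominal = -0.060. Worst-case = [-0.060 - 1.762, -0.060 + 2.387] = [-1.822, 2.327]. RSS = √0.627300 = 0.792.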